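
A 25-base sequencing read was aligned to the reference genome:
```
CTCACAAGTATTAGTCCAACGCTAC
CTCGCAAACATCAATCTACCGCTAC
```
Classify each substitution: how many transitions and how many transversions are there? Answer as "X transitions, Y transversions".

6 transitions, 1 transversion

Mismatches (1-based):
site 4: A→G (purine→purine, transition)
site 8: G→A (purine→purine, transition)
site 9: T→C (pyrimidine→pyrimidine, transition)
site 12: T→C (pyrimidine→pyrimidine, transition)
site 14: G→A (purine→purine, transition)
site 17: C→T (pyrimidine→pyrimidine, transition)
site 19: A→C (purine→pyrimidine, transversion)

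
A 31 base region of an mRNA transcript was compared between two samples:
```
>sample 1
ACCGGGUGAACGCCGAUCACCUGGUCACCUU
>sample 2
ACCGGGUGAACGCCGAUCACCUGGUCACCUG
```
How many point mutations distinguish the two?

1

Mismatches (1-based): site 31: U→G.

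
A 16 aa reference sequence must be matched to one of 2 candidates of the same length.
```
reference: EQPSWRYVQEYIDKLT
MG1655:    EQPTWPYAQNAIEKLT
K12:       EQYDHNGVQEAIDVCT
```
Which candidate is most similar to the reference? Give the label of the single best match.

MG1655

Hamming distances to reference — MG1655: 6; K12: 8.
Smallest is MG1655 with 6 mismatches.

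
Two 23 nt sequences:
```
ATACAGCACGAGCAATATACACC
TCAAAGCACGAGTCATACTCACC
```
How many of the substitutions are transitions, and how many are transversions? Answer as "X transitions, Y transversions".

Transitions (purine↔purine or pyrimidine↔pyrimidine): 2 T→C, 13 C→T, 18 T→C.
Transversions (purine↔pyrimidine): 1 A→T, 4 C→A, 14 A→C, 19 A→T.

3 transitions, 4 transversions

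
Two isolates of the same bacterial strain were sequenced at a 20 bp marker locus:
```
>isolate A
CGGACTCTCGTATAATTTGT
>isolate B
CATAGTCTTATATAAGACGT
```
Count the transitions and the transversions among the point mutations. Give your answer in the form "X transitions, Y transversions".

4 transitions, 4 transversions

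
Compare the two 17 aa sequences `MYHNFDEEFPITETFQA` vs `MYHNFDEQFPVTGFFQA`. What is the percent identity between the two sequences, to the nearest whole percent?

4 positions differ (8, 11, 13, 14), so 13 of 17 match: 13/17 = 76.47%.

76%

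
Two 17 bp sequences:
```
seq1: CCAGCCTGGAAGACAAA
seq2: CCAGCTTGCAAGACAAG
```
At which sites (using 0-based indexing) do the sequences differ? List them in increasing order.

5, 8, 16

Differences at site 5 (C→T), site 8 (G→C), site 16 (A→G).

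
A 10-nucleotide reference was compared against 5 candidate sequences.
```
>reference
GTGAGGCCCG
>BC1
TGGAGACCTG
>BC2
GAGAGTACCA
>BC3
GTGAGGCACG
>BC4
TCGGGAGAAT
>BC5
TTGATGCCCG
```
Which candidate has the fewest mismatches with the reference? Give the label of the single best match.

BC1 differs at 4 positions; BC2 differs at 4 positions; BC3 differs at 1 position; BC4 differs at 8 positions; BC5 differs at 2 positions. The closest is BC3.

BC3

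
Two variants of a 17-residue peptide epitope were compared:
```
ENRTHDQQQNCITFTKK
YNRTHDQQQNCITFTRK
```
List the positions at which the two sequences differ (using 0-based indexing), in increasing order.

Scanning 0-based: 0: E/Y; 15: K/R.

0, 15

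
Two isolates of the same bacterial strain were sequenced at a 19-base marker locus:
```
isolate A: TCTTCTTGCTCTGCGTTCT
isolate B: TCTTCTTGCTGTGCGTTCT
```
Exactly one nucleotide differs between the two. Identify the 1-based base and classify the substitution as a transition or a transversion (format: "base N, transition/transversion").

Base 11 changes C→G. C is a pyrimidine and G is a purine, so this is a transversion.

base 11, transversion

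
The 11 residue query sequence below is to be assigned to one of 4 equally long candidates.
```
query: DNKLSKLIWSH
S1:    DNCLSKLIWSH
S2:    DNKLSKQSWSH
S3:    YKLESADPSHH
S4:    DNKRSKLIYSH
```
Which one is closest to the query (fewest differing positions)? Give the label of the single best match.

S1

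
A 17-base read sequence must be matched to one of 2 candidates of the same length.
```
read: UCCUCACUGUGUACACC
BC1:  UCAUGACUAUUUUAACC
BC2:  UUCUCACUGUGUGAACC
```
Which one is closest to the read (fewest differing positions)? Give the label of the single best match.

BC2

Hamming distances to read — BC1: 6; BC2: 3.
Smallest is BC2 with 3 mismatches.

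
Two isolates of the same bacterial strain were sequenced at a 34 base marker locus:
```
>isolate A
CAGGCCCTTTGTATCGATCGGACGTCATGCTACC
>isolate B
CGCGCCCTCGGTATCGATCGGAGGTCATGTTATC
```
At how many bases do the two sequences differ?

7

Mismatches (1-based): base 2: A→G; base 3: G→C; base 9: T→C; base 10: T→G; base 23: C→G; base 30: C→T; base 33: C→T.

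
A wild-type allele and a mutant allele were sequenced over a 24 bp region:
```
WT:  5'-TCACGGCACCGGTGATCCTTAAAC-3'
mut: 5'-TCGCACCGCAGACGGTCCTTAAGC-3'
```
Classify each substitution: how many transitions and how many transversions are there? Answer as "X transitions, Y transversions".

Transitions (purine↔purine or pyrimidine↔pyrimidine): 3 A→G, 5 G→A, 8 A→G, 12 G→A, 13 T→C, 15 A→G, 23 A→G.
Transversions (purine↔pyrimidine): 6 G→C, 10 C→A.

7 transitions, 2 transversions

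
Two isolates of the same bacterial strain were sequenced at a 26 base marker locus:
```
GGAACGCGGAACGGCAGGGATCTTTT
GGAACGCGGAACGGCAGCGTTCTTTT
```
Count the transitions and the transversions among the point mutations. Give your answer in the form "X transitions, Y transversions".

Mismatches (1-based):
site 18: G→C (purine→pyrimidine, transversion)
site 20: A→T (purine→pyrimidine, transversion)

0 transitions, 2 transversions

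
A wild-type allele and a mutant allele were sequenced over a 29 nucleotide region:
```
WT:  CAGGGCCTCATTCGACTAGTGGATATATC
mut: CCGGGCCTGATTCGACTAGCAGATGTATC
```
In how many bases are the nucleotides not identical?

5

The sequences differ at bases 2, 9, 20, 21, 25 (1-based) — 5 in total.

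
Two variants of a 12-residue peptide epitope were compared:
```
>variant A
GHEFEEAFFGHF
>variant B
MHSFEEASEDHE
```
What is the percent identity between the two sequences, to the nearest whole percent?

50%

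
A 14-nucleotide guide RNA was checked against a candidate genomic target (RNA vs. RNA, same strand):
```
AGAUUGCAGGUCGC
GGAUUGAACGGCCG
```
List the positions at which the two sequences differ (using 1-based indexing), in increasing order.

1, 7, 9, 11, 13, 14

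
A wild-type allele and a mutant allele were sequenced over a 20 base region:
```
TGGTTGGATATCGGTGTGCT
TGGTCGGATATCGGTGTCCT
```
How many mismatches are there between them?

Mismatches (1-based): base 5: T→C; base 18: G→C.

2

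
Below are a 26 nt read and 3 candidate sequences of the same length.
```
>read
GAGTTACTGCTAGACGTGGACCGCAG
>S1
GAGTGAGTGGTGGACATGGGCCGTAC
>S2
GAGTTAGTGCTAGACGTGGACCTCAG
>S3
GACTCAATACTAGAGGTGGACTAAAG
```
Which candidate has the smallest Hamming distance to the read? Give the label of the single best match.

S2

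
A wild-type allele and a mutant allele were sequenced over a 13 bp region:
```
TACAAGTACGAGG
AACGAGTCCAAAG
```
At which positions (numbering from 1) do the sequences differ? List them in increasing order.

Differences at position 1 (T→A), position 4 (A→G), position 8 (A→C), position 10 (G→A), position 12 (G→A).

1, 4, 8, 10, 12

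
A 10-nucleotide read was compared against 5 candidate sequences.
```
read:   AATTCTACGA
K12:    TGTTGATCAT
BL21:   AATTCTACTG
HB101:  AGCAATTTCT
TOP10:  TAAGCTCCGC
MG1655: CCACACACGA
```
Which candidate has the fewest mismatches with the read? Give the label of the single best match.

Hamming distances to read — K12: 7; BL21: 2; HB101: 8; TOP10: 5; MG1655: 6.
Smallest is BL21 with 2 mismatches.

BL21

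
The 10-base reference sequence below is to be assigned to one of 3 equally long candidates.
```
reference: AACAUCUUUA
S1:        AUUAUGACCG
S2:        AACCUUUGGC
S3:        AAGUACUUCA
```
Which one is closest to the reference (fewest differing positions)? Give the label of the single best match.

Hamming distances to reference — S1: 7; S2: 5; S3: 4.
Smallest is S3 with 4 mismatches.

S3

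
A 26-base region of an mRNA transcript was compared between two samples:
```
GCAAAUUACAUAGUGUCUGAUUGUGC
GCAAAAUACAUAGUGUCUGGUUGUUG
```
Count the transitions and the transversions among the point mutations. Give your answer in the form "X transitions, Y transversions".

1 transition, 3 transversions

Transitions (purine↔purine or pyrimidine↔pyrimidine): 20 A→G.
Transversions (purine↔pyrimidine): 6 U→A, 25 G→U, 26 C→G.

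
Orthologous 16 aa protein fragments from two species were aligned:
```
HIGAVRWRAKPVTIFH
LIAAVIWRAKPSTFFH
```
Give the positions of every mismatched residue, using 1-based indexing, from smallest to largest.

1, 3, 6, 12, 14

Differences at position 1 (H→L), position 3 (G→A), position 6 (R→I), position 12 (V→S), position 14 (I→F).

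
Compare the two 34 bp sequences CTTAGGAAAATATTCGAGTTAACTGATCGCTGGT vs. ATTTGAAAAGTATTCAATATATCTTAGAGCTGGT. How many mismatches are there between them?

11

Comparing position by position, 11 bases differ: 1 (C/A), 4 (A/T), 6 (G/A), 10 (A/G), 16 (G/A), 18 (G/T), 19 (T/A), 22 (A/T), 25 (G/T), 27 (T/G), 28 (C/A).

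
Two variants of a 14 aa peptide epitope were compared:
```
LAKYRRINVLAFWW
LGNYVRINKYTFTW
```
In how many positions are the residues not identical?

Mismatches (1-based): position 2: A→G; position 3: K→N; position 5: R→V; position 9: V→K; position 10: L→Y; position 11: A→T; position 13: W→T.

7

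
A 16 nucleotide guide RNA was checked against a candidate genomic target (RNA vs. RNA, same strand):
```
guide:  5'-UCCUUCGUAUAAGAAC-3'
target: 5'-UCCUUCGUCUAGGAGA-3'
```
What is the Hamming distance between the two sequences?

4

Comparing position by position, 4 positions differ: 9 (A/C), 12 (A/G), 15 (A/G), 16 (C/A).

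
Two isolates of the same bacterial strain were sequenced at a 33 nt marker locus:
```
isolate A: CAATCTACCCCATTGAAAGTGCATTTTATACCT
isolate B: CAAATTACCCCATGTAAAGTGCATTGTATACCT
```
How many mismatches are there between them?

5

Mismatches (1-based): position 4: T→A; position 5: C→T; position 14: T→G; position 15: G→T; position 26: T→G.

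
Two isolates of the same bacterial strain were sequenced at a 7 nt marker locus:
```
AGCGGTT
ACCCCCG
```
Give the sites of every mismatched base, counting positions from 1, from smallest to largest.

2, 4, 5, 6, 7

Scanning 1-based: 2: G/C; 4: G/C; 5: G/C; 6: T/C; 7: T/G.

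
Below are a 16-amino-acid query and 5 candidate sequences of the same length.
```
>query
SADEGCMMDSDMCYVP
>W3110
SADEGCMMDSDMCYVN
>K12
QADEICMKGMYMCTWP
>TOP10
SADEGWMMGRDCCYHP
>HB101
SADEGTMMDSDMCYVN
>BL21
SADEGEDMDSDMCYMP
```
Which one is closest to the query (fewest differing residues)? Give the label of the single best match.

W3110 differs at 1 residue; K12 differs at 8 residues; TOP10 differs at 5 residues; HB101 differs at 2 residues; BL21 differs at 3 residues. The closest is W3110.

W3110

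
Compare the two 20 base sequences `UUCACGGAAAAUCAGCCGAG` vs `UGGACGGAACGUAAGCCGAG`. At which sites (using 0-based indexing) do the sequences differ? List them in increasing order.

1, 2, 9, 10, 12

Differences at site 1 (U→G), site 2 (C→G), site 9 (A→C), site 10 (A→G), site 12 (C→A).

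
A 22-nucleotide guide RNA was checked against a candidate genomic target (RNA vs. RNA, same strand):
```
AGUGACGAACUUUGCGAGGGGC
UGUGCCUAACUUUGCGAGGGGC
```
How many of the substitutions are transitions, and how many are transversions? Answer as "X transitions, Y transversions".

Mismatches (1-based):
base 1: A→U (purine→pyrimidine, transversion)
base 5: A→C (purine→pyrimidine, transversion)
base 7: G→U (purine→pyrimidine, transversion)

0 transitions, 3 transversions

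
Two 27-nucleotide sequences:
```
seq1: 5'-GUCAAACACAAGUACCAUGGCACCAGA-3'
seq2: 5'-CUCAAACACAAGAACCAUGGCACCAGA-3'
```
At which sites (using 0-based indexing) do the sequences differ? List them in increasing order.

Scanning 0-based: 0: G/C; 12: U/A.

0, 12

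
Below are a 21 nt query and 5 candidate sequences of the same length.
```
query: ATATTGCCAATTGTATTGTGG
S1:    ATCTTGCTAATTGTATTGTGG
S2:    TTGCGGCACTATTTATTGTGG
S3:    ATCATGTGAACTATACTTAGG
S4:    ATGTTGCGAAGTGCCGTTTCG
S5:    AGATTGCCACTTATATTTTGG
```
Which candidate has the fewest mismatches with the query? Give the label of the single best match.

S1

Hamming distances to query — S1: 2; S2: 9; S3: 9; S4: 8; S5: 4.
Smallest is S1 with 2 mismatches.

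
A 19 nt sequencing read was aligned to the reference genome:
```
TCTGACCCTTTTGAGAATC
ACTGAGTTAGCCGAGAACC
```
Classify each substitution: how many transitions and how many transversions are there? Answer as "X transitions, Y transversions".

5 transitions, 4 transversions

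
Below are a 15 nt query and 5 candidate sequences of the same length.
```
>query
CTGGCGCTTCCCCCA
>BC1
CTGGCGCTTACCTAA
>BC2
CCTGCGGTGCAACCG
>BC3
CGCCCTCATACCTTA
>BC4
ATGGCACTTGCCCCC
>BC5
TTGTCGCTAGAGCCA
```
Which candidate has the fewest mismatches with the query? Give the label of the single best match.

BC1

BC1 differs at 3 positions; BC2 differs at 7 positions; BC3 differs at 8 positions; BC4 differs at 4 positions; BC5 differs at 6 positions. The closest is BC1.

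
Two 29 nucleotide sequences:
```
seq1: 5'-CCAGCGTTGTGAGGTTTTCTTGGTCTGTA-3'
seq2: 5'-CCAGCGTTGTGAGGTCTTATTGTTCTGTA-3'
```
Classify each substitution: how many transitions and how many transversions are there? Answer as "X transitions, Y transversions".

1 transition, 2 transversions

Mismatches (1-based):
position 16: T→C (pyrimidine→pyrimidine, transition)
position 19: C→A (pyrimidine→purine, transversion)
position 23: G→T (purine→pyrimidine, transversion)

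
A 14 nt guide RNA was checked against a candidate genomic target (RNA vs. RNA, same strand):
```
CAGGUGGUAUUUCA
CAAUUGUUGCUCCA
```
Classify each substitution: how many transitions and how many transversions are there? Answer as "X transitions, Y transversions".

4 transitions, 2 transversions

Transitions (purine↔purine or pyrimidine↔pyrimidine): 3 G→A, 9 A→G, 10 U→C, 12 U→C.
Transversions (purine↔pyrimidine): 4 G→U, 7 G→U.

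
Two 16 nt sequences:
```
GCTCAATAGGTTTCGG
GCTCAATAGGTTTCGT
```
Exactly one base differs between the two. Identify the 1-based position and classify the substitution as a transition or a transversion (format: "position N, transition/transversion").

position 16, transversion

Position 16 changes G→T. G is a purine and T is a pyrimidine, so this is a transversion.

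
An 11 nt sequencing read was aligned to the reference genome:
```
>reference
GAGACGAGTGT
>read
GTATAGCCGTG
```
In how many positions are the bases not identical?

Comparing position by position, 9 positions differ: 2 (A/T), 3 (G/A), 4 (A/T), 5 (C/A), 7 (A/C), 8 (G/C), 9 (T/G), 10 (G/T), 11 (T/G).

9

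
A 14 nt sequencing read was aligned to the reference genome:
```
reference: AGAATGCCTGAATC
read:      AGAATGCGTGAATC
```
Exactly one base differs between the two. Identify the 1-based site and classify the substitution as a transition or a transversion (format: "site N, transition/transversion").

site 8, transversion

The sequences differ only at site 8: C→G (pyrimidine→purine), a transversion.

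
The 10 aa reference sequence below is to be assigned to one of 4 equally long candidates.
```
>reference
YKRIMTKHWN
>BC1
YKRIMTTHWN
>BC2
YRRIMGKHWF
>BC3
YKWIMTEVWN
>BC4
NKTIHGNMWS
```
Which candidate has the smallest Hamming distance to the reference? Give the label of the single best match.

BC1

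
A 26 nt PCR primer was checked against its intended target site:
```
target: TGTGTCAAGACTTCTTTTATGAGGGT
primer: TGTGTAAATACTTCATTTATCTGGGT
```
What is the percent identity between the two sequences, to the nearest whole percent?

5 positions differ (6, 9, 15, 21, 22), so 21 of 26 match: 21/26 = 80.77%.

81%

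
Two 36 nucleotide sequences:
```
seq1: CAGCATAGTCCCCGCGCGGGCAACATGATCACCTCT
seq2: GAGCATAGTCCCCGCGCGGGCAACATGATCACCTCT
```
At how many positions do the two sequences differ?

Comparing position by position, 1 position differs: 1 (C/G).

1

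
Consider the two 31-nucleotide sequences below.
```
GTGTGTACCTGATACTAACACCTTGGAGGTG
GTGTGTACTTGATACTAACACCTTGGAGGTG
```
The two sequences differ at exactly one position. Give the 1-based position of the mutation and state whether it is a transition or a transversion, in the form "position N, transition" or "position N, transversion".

Position 9 changes C→T. C is a pyrimidine and T is a pyrimidine, so this is a transition.

position 9, transition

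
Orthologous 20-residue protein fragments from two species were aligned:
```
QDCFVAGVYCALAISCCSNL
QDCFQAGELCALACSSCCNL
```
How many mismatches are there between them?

6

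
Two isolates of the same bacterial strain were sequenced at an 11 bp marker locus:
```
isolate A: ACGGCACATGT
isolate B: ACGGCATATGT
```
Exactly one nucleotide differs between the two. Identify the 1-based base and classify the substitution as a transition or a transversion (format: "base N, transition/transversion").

The sequences differ only at base 7: C→T (pyrimidine→pyrimidine), a transition.

base 7, transition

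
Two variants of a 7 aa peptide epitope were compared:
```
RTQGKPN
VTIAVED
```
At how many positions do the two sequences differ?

6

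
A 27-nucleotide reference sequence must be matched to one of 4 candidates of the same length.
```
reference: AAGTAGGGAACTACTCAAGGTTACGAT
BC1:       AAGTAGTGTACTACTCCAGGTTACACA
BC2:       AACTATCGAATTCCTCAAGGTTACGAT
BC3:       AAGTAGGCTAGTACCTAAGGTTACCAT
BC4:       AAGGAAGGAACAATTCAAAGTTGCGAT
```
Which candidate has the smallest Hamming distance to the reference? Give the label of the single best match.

BC2

Hamming distances to reference — BC1: 6; BC2: 5; BC3: 6; BC4: 6.
Smallest is BC2 with 5 mismatches.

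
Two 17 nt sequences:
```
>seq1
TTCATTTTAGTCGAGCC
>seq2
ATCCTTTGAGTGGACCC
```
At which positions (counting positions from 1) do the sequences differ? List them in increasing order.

1, 4, 8, 12, 15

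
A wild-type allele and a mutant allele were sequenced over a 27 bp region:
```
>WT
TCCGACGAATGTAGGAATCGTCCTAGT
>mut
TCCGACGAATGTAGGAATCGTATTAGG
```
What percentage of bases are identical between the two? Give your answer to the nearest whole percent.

89%

Mismatches at positions 22, 23, 27 (1-based): 3 of 27.
Identical positions: 24/27 = 88.89% → 89%.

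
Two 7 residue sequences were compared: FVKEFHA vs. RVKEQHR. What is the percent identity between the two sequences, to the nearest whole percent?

3 positions differ (1, 5, 7), so 4 of 7 match: 4/7 = 57.14%.

57%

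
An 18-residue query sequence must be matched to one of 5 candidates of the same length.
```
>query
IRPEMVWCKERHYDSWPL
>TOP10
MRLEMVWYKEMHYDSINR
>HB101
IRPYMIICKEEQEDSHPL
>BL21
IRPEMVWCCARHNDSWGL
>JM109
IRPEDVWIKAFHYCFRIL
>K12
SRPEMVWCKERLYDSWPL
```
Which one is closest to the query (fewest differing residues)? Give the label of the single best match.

TOP10 differs at 7 residues; HB101 differs at 7 residues; BL21 differs at 4 residues; JM109 differs at 8 residues; K12 differs at 2 residues. The closest is K12.

K12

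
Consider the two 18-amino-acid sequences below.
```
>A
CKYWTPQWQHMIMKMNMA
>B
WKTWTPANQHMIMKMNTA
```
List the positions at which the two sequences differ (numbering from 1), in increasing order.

1, 3, 7, 8, 17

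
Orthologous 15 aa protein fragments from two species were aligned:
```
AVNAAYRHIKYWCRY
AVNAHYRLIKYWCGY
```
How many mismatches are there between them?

3

The sequences differ at residues 5, 8, 14 (1-based) — 3 in total.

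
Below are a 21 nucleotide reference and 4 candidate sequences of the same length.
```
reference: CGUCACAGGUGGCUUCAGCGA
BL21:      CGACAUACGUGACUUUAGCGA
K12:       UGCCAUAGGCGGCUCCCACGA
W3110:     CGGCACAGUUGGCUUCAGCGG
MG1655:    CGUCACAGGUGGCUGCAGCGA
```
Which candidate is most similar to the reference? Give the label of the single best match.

MG1655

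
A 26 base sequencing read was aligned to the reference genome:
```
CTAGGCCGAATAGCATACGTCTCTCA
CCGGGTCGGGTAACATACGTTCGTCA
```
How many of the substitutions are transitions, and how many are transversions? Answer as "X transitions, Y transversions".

Transitions (purine↔purine or pyrimidine↔pyrimidine): 2 T→C, 3 A→G, 6 C→T, 9 A→G, 10 A→G, 13 G→A, 21 C→T, 22 T→C.
Transversions (purine↔pyrimidine): 23 C→G.

8 transitions, 1 transversion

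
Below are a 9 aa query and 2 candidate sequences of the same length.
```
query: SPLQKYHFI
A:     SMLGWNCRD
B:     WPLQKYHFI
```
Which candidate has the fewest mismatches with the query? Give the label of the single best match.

B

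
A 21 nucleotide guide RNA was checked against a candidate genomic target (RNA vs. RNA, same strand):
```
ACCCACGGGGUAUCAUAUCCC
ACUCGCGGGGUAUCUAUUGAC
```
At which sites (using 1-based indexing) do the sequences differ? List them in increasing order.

3, 5, 15, 16, 17, 19, 20

Scanning 1-based: 3: C/U; 5: A/G; 15: A/U; 16: U/A; 17: A/U; 19: C/G; 20: C/A.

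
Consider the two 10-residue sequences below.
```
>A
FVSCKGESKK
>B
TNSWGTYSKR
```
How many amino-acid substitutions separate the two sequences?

Mismatches (1-based): position 1: F→T; position 2: V→N; position 4: C→W; position 5: K→G; position 6: G→T; position 7: E→Y; position 10: K→R.

7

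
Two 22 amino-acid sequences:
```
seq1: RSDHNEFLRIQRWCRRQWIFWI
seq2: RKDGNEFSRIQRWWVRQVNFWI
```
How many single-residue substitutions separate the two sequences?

Comparing position by position, 7 residues differ: 2 (S/K), 4 (H/G), 8 (L/S), 14 (C/W), 15 (R/V), 18 (W/V), 19 (I/N).

7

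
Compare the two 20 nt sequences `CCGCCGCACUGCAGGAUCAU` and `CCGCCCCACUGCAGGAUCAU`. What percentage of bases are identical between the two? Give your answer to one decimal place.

95.0%

Mismatch at position 6 (1-based): 1 of 20.
Identical positions: 19/20 = 95% → 95.0%.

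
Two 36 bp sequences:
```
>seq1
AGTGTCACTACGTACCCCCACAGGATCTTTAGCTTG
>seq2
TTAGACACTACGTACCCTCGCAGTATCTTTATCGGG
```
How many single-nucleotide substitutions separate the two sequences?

10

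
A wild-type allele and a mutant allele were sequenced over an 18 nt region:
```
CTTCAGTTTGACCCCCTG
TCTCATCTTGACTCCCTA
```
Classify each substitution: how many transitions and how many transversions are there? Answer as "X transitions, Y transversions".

Mismatches (1-based):
site 1: C→T (pyrimidine→pyrimidine, transition)
site 2: T→C (pyrimidine→pyrimidine, transition)
site 6: G→T (purine→pyrimidine, transversion)
site 7: T→C (pyrimidine→pyrimidine, transition)
site 13: C→T (pyrimidine→pyrimidine, transition)
site 18: G→A (purine→purine, transition)

5 transitions, 1 transversion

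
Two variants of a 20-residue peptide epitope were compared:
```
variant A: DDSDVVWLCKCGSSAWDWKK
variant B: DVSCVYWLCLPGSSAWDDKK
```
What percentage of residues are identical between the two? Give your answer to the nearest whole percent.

6 positions differ (2, 4, 6, 10, 11, 18), so 14 of 20 match: 14/20 = 70%.

70%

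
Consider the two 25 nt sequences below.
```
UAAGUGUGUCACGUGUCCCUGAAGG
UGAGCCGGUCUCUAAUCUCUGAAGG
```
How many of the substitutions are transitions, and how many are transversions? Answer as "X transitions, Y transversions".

Transitions (purine↔purine or pyrimidine↔pyrimidine): 2 A→G, 5 U→C, 15 G→A, 18 C→U.
Transversions (purine↔pyrimidine): 6 G→C, 7 U→G, 11 A→U, 13 G→U, 14 U→A.

4 transitions, 5 transversions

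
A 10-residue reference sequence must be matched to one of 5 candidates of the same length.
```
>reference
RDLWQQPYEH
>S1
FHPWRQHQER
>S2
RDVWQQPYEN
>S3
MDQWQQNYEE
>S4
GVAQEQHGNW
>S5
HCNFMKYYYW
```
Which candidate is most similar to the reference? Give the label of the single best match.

S2

Hamming distances to reference — S1: 7; S2: 2; S3: 4; S4: 9; S5: 9.
Smallest is S2 with 2 mismatches.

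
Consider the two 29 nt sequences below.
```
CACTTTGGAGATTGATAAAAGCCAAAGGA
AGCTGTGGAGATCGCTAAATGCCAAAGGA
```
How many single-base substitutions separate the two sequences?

Mismatches (1-based): base 1: C→A; base 2: A→G; base 5: T→G; base 13: T→C; base 15: A→C; base 20: A→T.

6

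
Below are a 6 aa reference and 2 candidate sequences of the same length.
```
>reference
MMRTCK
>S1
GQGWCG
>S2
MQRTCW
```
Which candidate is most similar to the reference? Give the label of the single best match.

Hamming distances to reference — S1: 5; S2: 2.
Smallest is S2 with 2 mismatches.

S2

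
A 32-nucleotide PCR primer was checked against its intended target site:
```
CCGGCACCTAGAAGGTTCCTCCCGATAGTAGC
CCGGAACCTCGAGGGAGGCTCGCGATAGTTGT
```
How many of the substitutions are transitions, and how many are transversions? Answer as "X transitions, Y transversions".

Transitions (purine↔purine or pyrimidine↔pyrimidine): 13 A→G, 32 C→T.
Transversions (purine↔pyrimidine): 5 C→A, 10 A→C, 16 T→A, 17 T→G, 18 C→G, 22 C→G, 30 A→T.

2 transitions, 7 transversions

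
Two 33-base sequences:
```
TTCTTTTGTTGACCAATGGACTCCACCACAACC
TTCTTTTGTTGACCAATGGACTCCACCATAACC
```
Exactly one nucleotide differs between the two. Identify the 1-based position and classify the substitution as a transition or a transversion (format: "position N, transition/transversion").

position 29, transition

The sequences differ only at position 29: C→T (pyrimidine→pyrimidine), a transition.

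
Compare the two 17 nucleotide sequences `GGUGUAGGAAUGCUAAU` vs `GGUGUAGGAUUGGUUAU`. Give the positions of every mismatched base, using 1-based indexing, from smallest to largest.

Scanning 1-based: 10: A/U; 13: C/G; 15: A/U.

10, 13, 15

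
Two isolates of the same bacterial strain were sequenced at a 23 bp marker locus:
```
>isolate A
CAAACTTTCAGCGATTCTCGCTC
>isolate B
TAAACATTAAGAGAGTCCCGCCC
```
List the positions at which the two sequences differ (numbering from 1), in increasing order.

Differences at position 1 (C→T), position 6 (T→A), position 9 (C→A), position 12 (C→A), position 15 (T→G), position 18 (T→C), position 22 (T→C).

1, 6, 9, 12, 15, 18, 22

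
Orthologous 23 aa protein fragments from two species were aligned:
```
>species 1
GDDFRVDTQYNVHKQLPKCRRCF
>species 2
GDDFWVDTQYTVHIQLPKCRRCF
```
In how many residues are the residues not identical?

Comparing position by position, 3 residues differ: 5 (R/W), 11 (N/T), 14 (K/I).

3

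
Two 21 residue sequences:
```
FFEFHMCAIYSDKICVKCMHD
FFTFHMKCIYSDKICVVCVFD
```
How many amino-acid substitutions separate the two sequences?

6

The sequences differ at residues 3, 7, 8, 17, 19, 20 (1-based) — 6 in total.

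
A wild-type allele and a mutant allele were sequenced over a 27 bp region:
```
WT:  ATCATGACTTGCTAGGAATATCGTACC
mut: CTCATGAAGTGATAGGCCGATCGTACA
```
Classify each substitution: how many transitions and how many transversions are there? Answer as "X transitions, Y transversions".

Mismatches (1-based):
site 1: A→C (purine→pyrimidine, transversion)
site 8: C→A (pyrimidine→purine, transversion)
site 9: T→G (pyrimidine→purine, transversion)
site 12: C→A (pyrimidine→purine, transversion)
site 17: A→C (purine→pyrimidine, transversion)
site 18: A→C (purine→pyrimidine, transversion)
site 19: T→G (pyrimidine→purine, transversion)
site 27: C→A (pyrimidine→purine, transversion)

0 transitions, 8 transversions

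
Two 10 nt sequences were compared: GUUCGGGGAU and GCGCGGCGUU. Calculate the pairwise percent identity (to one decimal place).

60.0%

Mismatches at positions 2, 3, 7, 9 (1-based): 4 of 10.
Identical positions: 6/10 = 60% → 60.0%.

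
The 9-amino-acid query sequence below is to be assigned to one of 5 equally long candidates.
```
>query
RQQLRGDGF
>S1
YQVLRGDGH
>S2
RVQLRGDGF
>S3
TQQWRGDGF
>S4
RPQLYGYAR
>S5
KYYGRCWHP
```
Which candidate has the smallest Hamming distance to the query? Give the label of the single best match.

S2

Hamming distances to query — S1: 3; S2: 1; S3: 2; S4: 5; S5: 8.
Smallest is S2 with 1 mismatch.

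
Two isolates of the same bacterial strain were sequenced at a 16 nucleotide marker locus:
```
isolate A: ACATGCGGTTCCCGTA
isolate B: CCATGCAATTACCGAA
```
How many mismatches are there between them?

5

The sequences differ at positions 1, 7, 8, 11, 15 (1-based) — 5 in total.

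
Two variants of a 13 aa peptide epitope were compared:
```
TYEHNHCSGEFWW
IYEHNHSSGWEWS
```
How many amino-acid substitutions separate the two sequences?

Mismatches (1-based): residue 1: T→I; residue 7: C→S; residue 10: E→W; residue 11: F→E; residue 13: W→S.

5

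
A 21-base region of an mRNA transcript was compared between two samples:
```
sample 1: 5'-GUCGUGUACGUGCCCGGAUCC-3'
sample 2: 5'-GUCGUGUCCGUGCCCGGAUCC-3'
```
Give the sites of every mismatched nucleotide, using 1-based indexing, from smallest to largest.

8

Scanning 1-based: 8: A/C.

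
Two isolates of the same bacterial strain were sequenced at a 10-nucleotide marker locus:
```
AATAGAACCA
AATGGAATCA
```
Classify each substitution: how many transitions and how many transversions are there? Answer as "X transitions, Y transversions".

Mismatches (1-based):
position 4: A→G (purine→purine, transition)
position 8: C→T (pyrimidine→pyrimidine, transition)

2 transitions, 0 transversions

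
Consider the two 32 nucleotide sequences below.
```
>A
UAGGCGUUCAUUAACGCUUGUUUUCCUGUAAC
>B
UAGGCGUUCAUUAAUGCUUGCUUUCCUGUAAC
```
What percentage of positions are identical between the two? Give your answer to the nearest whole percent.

94%

2 positions differ (15, 21), so 30 of 32 match: 30/32 = 93.75%.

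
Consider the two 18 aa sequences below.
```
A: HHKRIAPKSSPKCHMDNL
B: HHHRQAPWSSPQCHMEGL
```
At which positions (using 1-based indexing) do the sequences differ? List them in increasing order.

Differences at position 3 (K→H), position 5 (I→Q), position 8 (K→W), position 12 (K→Q), position 16 (D→E), position 17 (N→G).

3, 5, 8, 12, 16, 17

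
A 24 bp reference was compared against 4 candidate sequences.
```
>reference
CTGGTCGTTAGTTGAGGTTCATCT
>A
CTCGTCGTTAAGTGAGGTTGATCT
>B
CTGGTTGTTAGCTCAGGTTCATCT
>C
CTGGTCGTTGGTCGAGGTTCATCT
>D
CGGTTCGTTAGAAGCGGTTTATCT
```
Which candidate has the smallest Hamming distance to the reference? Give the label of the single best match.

Hamming distances to reference — A: 4; B: 3; C: 2; D: 6.
Smallest is C with 2 mismatches.

C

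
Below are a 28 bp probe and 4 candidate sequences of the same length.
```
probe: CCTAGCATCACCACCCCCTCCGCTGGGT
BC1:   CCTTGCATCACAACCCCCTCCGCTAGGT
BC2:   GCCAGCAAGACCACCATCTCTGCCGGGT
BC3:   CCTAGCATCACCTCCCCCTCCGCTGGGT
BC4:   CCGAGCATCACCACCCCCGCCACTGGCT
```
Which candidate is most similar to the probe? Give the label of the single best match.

Hamming distances to probe — BC1: 3; BC2: 8; BC3: 1; BC4: 4.
Smallest is BC3 with 1 mismatch.

BC3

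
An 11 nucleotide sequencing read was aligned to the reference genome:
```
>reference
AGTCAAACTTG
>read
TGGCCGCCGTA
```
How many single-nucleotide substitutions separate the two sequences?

Comparing position by position, 7 sites differ: 1 (A/T), 3 (T/G), 5 (A/C), 6 (A/G), 7 (A/C), 9 (T/G), 11 (G/A).

7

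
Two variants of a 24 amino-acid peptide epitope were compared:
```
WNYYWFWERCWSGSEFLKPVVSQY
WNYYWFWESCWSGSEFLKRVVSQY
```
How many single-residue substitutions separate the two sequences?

2

Mismatches (1-based): position 9: R→S; position 19: P→R.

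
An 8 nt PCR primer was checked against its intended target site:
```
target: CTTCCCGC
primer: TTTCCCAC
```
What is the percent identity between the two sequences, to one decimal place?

Mismatches at positions 1, 7 (1-based): 2 of 8.
Identical positions: 6/8 = 75% → 75.0%.

75.0%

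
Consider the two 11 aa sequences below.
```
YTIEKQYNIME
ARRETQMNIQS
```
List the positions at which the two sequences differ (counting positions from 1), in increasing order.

1, 2, 3, 5, 7, 10, 11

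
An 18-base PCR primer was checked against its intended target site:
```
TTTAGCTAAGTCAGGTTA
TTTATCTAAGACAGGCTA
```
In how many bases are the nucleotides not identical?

Mismatches (1-based): base 5: G→T; base 11: T→A; base 16: T→C.

3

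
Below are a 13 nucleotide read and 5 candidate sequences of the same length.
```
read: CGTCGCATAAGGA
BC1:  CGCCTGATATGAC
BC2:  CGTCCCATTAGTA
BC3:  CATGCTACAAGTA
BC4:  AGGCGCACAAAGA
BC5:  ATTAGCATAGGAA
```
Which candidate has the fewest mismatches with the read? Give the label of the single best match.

BC2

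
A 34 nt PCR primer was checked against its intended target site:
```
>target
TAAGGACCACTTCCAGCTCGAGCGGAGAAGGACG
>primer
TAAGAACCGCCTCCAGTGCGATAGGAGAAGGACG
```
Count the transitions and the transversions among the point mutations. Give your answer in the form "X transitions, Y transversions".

Mismatches (1-based):
site 5: G→A (purine→purine, transition)
site 9: A→G (purine→purine, transition)
site 11: T→C (pyrimidine→pyrimidine, transition)
site 17: C→T (pyrimidine→pyrimidine, transition)
site 18: T→G (pyrimidine→purine, transversion)
site 22: G→T (purine→pyrimidine, transversion)
site 23: C→A (pyrimidine→purine, transversion)

4 transitions, 3 transversions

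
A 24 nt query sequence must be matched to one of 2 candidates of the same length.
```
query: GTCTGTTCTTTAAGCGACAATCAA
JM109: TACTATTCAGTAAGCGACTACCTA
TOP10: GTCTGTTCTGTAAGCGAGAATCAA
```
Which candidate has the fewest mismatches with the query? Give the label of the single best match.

TOP10

Hamming distances to query — JM109: 8; TOP10: 2.
Smallest is TOP10 with 2 mismatches.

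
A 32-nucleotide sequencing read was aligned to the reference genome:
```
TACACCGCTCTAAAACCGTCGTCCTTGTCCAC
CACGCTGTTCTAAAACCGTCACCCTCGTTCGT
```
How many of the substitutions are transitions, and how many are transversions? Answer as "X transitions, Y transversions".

10 transitions, 0 transversions

Transitions (purine↔purine or pyrimidine↔pyrimidine): 1 T→C, 4 A→G, 6 C→T, 8 C→T, 21 G→A, 22 T→C, 26 T→C, 29 C→T, 31 A→G, 32 C→T.
Transversions (purine↔pyrimidine): none.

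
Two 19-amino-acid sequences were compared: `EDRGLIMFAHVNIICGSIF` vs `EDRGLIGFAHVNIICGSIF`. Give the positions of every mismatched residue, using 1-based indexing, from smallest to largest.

7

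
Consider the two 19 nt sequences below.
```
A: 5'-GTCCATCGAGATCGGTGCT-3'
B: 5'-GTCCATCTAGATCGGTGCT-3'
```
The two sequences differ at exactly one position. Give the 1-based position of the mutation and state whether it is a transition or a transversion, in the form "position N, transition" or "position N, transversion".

position 8, transversion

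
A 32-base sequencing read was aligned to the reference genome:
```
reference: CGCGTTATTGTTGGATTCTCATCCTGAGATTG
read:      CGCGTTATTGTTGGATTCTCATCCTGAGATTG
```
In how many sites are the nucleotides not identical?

No positions differ; the sequences are identical.

0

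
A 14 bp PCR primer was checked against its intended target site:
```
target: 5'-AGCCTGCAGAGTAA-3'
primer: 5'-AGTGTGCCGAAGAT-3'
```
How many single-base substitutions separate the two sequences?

Mismatches (1-based): base 3: C→T; base 4: C→G; base 8: A→C; base 11: G→A; base 12: T→G; base 14: A→T.

6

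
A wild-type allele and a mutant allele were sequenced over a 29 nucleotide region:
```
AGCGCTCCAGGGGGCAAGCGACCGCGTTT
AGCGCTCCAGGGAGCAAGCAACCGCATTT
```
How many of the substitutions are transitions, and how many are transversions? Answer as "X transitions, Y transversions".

Mismatches (1-based):
site 13: G→A (purine→purine, transition)
site 20: G→A (purine→purine, transition)
site 26: G→A (purine→purine, transition)

3 transitions, 0 transversions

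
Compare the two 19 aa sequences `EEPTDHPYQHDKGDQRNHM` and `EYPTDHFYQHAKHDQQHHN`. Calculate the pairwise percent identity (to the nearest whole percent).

63%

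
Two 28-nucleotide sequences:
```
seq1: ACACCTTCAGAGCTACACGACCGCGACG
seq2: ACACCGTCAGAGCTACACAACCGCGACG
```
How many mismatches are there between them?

The sequences differ at bases 6, 19 (1-based) — 2 in total.

2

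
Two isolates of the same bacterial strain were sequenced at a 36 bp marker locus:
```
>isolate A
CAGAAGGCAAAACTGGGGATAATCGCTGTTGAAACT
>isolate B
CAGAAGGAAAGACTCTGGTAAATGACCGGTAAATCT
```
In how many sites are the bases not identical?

12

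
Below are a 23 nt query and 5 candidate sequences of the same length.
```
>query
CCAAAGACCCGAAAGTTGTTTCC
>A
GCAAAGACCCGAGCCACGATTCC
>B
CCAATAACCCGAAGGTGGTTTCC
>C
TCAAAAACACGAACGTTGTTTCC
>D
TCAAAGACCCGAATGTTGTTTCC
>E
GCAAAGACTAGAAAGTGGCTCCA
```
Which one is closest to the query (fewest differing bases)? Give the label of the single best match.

D

Hamming distances to query — A: 7; B: 4; C: 4; D: 2; E: 7.
Smallest is D with 2 mismatches.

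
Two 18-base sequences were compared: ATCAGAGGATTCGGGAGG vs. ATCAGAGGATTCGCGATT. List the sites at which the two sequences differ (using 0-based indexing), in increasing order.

13, 16, 17

Differences at site 13 (G→C), site 16 (G→T), site 17 (G→T).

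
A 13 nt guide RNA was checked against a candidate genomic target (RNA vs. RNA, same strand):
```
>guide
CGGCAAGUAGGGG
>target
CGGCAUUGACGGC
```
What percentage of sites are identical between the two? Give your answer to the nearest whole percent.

62%

Mismatches at positions 6, 7, 8, 10, 13 (1-based): 5 of 13.
Identical positions: 8/13 = 61.54% → 62%.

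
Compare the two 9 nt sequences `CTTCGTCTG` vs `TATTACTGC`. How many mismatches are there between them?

8

Comparing position by position, 8 bases differ: 1 (C/T), 2 (T/A), 4 (C/T), 5 (G/A), 6 (T/C), 7 (C/T), 8 (T/G), 9 (G/C).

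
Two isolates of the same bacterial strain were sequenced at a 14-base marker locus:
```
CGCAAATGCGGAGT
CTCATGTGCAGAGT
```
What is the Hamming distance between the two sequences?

Comparing position by position, 4 bases differ: 2 (G/T), 5 (A/T), 6 (A/G), 10 (G/A).

4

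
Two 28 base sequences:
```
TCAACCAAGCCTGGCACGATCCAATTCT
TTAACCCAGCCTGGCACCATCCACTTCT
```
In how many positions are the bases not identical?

4

Mismatches (1-based): position 2: C→T; position 7: A→C; position 18: G→C; position 24: A→C.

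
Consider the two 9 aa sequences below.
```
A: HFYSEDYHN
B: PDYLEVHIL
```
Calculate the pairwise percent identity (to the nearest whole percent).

22%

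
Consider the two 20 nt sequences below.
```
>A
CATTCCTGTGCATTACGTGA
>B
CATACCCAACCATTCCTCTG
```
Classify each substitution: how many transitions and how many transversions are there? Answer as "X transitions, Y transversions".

Mismatches (1-based):
base 4: T→A (pyrimidine→purine, transversion)
base 7: T→C (pyrimidine→pyrimidine, transition)
base 8: G→A (purine→purine, transition)
base 9: T→A (pyrimidine→purine, transversion)
base 10: G→C (purine→pyrimidine, transversion)
base 15: A→C (purine→pyrimidine, transversion)
base 17: G→T (purine→pyrimidine, transversion)
base 18: T→C (pyrimidine→pyrimidine, transition)
base 19: G→T (purine→pyrimidine, transversion)
base 20: A→G (purine→purine, transition)

4 transitions, 6 transversions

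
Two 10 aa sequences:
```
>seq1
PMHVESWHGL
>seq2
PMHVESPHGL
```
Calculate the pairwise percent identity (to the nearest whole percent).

90%

1 position differs (7), so 9 of 10 match: 9/10 = 90%.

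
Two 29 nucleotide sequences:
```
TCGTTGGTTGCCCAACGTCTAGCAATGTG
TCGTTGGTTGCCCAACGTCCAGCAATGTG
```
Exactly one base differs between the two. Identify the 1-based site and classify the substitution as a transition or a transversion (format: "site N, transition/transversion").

site 20, transition

Site 20 changes T→C. T is a pyrimidine and C is a pyrimidine, so this is a transition.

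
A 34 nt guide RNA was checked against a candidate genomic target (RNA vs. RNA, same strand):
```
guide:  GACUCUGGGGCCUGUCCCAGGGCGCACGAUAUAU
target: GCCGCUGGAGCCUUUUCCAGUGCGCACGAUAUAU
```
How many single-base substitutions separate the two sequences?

6

The sequences differ at positions 2, 4, 9, 14, 16, 21 (1-based) — 6 in total.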